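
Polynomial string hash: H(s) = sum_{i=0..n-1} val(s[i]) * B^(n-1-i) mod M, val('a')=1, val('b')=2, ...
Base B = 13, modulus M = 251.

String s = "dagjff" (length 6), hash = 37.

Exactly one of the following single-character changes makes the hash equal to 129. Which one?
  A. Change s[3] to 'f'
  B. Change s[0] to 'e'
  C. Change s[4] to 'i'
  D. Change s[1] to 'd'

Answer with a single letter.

Answer: D

Derivation:
Option A: s[3]='j'->'f', delta=(6-10)*13^2 mod 251 = 77, hash=37+77 mod 251 = 114
Option B: s[0]='d'->'e', delta=(5-4)*13^5 mod 251 = 64, hash=37+64 mod 251 = 101
Option C: s[4]='f'->'i', delta=(9-6)*13^1 mod 251 = 39, hash=37+39 mod 251 = 76
Option D: s[1]='a'->'d', delta=(4-1)*13^4 mod 251 = 92, hash=37+92 mod 251 = 129 <-- target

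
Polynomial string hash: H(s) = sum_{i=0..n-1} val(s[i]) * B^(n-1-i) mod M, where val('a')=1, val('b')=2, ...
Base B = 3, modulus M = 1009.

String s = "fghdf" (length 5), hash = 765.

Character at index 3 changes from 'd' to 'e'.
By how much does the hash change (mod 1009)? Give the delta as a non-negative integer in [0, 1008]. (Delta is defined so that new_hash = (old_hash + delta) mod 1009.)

Delta formula: (val(new) - val(old)) * B^(n-1-k) mod M
  val('e') - val('d') = 5 - 4 = 1
  B^(n-1-k) = 3^1 mod 1009 = 3
  Delta = 1 * 3 mod 1009 = 3

Answer: 3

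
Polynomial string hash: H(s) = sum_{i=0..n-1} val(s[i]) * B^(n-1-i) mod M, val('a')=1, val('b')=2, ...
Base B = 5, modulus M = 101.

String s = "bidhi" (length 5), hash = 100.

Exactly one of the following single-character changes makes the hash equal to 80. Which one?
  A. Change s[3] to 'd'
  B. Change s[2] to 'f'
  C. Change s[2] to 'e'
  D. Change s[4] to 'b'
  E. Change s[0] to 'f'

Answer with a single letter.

Answer: A

Derivation:
Option A: s[3]='h'->'d', delta=(4-8)*5^1 mod 101 = 81, hash=100+81 mod 101 = 80 <-- target
Option B: s[2]='d'->'f', delta=(6-4)*5^2 mod 101 = 50, hash=100+50 mod 101 = 49
Option C: s[2]='d'->'e', delta=(5-4)*5^2 mod 101 = 25, hash=100+25 mod 101 = 24
Option D: s[4]='i'->'b', delta=(2-9)*5^0 mod 101 = 94, hash=100+94 mod 101 = 93
Option E: s[0]='b'->'f', delta=(6-2)*5^4 mod 101 = 76, hash=100+76 mod 101 = 75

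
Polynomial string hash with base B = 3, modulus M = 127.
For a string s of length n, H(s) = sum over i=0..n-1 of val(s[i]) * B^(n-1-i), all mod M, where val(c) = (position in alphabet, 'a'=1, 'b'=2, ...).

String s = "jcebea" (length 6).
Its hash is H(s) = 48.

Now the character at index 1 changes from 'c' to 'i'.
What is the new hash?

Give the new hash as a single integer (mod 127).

val('c') = 3, val('i') = 9
Position k = 1, exponent = n-1-k = 4
B^4 mod M = 3^4 mod 127 = 81
Delta = (9 - 3) * 81 mod 127 = 105
New hash = (48 + 105) mod 127 = 26

Answer: 26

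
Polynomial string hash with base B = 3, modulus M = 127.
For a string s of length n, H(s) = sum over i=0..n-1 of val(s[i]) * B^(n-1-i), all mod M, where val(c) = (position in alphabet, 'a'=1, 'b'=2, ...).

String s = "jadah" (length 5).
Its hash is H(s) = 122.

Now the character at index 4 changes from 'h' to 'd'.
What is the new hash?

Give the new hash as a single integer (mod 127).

Answer: 118

Derivation:
val('h') = 8, val('d') = 4
Position k = 4, exponent = n-1-k = 0
B^0 mod M = 3^0 mod 127 = 1
Delta = (4 - 8) * 1 mod 127 = 123
New hash = (122 + 123) mod 127 = 118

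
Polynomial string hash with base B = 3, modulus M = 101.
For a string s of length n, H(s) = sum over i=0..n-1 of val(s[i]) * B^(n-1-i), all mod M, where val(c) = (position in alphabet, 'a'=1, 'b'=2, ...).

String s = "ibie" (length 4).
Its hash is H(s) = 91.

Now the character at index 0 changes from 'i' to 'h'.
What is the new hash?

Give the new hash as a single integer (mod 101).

Answer: 64

Derivation:
val('i') = 9, val('h') = 8
Position k = 0, exponent = n-1-k = 3
B^3 mod M = 3^3 mod 101 = 27
Delta = (8 - 9) * 27 mod 101 = 74
New hash = (91 + 74) mod 101 = 64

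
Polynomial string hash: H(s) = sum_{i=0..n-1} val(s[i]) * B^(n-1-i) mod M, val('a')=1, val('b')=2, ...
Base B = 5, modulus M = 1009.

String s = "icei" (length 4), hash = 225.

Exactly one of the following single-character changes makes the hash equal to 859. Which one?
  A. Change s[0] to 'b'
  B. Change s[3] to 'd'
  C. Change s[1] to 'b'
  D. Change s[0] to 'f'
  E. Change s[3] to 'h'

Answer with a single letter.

Option A: s[0]='i'->'b', delta=(2-9)*5^3 mod 1009 = 134, hash=225+134 mod 1009 = 359
Option B: s[3]='i'->'d', delta=(4-9)*5^0 mod 1009 = 1004, hash=225+1004 mod 1009 = 220
Option C: s[1]='c'->'b', delta=(2-3)*5^2 mod 1009 = 984, hash=225+984 mod 1009 = 200
Option D: s[0]='i'->'f', delta=(6-9)*5^3 mod 1009 = 634, hash=225+634 mod 1009 = 859 <-- target
Option E: s[3]='i'->'h', delta=(8-9)*5^0 mod 1009 = 1008, hash=225+1008 mod 1009 = 224

Answer: D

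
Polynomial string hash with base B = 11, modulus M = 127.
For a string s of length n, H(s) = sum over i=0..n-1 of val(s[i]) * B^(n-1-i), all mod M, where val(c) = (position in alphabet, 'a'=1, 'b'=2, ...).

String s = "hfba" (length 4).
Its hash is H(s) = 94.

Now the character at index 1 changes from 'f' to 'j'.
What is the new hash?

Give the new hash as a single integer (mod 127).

Answer: 70

Derivation:
val('f') = 6, val('j') = 10
Position k = 1, exponent = n-1-k = 2
B^2 mod M = 11^2 mod 127 = 121
Delta = (10 - 6) * 121 mod 127 = 103
New hash = (94 + 103) mod 127 = 70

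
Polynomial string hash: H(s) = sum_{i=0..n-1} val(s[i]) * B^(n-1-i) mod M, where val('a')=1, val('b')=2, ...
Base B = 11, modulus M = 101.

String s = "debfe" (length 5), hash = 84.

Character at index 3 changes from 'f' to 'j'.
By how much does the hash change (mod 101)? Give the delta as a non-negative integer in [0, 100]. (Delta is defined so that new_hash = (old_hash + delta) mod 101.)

Delta formula: (val(new) - val(old)) * B^(n-1-k) mod M
  val('j') - val('f') = 10 - 6 = 4
  B^(n-1-k) = 11^1 mod 101 = 11
  Delta = 4 * 11 mod 101 = 44

Answer: 44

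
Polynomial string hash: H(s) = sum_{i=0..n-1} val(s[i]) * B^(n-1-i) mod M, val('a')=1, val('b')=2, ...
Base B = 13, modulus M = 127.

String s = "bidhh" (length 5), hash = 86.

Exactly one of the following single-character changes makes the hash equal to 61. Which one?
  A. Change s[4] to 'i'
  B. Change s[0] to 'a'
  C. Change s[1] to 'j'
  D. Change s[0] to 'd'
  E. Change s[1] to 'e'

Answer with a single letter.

Option A: s[4]='h'->'i', delta=(9-8)*13^0 mod 127 = 1, hash=86+1 mod 127 = 87
Option B: s[0]='b'->'a', delta=(1-2)*13^4 mod 127 = 14, hash=86+14 mod 127 = 100
Option C: s[1]='i'->'j', delta=(10-9)*13^3 mod 127 = 38, hash=86+38 mod 127 = 124
Option D: s[0]='b'->'d', delta=(4-2)*13^4 mod 127 = 99, hash=86+99 mod 127 = 58
Option E: s[1]='i'->'e', delta=(5-9)*13^3 mod 127 = 102, hash=86+102 mod 127 = 61 <-- target

Answer: E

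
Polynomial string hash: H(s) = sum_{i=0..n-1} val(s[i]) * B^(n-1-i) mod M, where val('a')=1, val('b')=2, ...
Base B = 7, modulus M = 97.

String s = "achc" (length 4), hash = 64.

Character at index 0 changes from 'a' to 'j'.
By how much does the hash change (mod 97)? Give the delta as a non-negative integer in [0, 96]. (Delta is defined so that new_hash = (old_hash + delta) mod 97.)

Answer: 80

Derivation:
Delta formula: (val(new) - val(old)) * B^(n-1-k) mod M
  val('j') - val('a') = 10 - 1 = 9
  B^(n-1-k) = 7^3 mod 97 = 52
  Delta = 9 * 52 mod 97 = 80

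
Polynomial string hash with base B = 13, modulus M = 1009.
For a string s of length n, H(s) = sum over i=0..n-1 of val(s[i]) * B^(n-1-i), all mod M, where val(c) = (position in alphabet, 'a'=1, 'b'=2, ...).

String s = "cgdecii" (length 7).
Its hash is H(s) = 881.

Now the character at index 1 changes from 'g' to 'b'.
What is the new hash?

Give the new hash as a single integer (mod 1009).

val('g') = 7, val('b') = 2
Position k = 1, exponent = n-1-k = 5
B^5 mod M = 13^5 mod 1009 = 990
Delta = (2 - 7) * 990 mod 1009 = 95
New hash = (881 + 95) mod 1009 = 976

Answer: 976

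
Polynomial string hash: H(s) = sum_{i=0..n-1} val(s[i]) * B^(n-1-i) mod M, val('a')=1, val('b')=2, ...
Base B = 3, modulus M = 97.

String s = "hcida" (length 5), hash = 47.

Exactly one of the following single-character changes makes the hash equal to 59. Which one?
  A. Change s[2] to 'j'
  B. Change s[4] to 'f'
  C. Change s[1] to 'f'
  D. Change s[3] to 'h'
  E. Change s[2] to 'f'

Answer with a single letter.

Option A: s[2]='i'->'j', delta=(10-9)*3^2 mod 97 = 9, hash=47+9 mod 97 = 56
Option B: s[4]='a'->'f', delta=(6-1)*3^0 mod 97 = 5, hash=47+5 mod 97 = 52
Option C: s[1]='c'->'f', delta=(6-3)*3^3 mod 97 = 81, hash=47+81 mod 97 = 31
Option D: s[3]='d'->'h', delta=(8-4)*3^1 mod 97 = 12, hash=47+12 mod 97 = 59 <-- target
Option E: s[2]='i'->'f', delta=(6-9)*3^2 mod 97 = 70, hash=47+70 mod 97 = 20

Answer: D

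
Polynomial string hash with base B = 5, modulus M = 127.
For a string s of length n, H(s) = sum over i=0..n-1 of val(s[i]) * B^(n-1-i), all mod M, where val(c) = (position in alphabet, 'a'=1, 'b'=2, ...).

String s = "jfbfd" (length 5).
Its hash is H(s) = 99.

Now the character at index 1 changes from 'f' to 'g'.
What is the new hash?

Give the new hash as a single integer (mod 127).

val('f') = 6, val('g') = 7
Position k = 1, exponent = n-1-k = 3
B^3 mod M = 5^3 mod 127 = 125
Delta = (7 - 6) * 125 mod 127 = 125
New hash = (99 + 125) mod 127 = 97

Answer: 97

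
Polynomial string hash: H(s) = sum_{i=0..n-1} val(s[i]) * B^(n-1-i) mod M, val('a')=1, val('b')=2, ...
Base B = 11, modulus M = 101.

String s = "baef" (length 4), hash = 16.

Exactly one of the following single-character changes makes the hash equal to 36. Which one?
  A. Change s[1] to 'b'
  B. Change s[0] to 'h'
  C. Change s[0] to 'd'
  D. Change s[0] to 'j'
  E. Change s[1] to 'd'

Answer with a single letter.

Option A: s[1]='a'->'b', delta=(2-1)*11^2 mod 101 = 20, hash=16+20 mod 101 = 36 <-- target
Option B: s[0]='b'->'h', delta=(8-2)*11^3 mod 101 = 7, hash=16+7 mod 101 = 23
Option C: s[0]='b'->'d', delta=(4-2)*11^3 mod 101 = 36, hash=16+36 mod 101 = 52
Option D: s[0]='b'->'j', delta=(10-2)*11^3 mod 101 = 43, hash=16+43 mod 101 = 59
Option E: s[1]='a'->'d', delta=(4-1)*11^2 mod 101 = 60, hash=16+60 mod 101 = 76

Answer: A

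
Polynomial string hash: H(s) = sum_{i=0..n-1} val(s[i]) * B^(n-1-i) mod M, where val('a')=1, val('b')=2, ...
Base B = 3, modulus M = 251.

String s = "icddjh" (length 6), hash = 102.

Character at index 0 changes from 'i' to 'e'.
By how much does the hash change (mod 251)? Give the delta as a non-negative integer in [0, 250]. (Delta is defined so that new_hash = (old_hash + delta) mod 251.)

Delta formula: (val(new) - val(old)) * B^(n-1-k) mod M
  val('e') - val('i') = 5 - 9 = -4
  B^(n-1-k) = 3^5 mod 251 = 243
  Delta = -4 * 243 mod 251 = 32

Answer: 32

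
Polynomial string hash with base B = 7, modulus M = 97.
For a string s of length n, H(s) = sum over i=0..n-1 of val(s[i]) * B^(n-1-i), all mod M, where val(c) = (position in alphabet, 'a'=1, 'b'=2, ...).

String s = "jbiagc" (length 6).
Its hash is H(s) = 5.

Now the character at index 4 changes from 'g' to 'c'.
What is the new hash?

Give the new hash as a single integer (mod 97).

Answer: 74

Derivation:
val('g') = 7, val('c') = 3
Position k = 4, exponent = n-1-k = 1
B^1 mod M = 7^1 mod 97 = 7
Delta = (3 - 7) * 7 mod 97 = 69
New hash = (5 + 69) mod 97 = 74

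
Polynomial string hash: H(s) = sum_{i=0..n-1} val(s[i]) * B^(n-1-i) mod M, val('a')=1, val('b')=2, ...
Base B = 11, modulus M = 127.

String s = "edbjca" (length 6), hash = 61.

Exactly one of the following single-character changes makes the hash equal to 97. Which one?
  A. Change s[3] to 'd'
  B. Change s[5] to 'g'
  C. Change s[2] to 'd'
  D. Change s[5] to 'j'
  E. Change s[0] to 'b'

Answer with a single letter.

Option A: s[3]='j'->'d', delta=(4-10)*11^2 mod 127 = 36, hash=61+36 mod 127 = 97 <-- target
Option B: s[5]='a'->'g', delta=(7-1)*11^0 mod 127 = 6, hash=61+6 mod 127 = 67
Option C: s[2]='b'->'d', delta=(4-2)*11^3 mod 127 = 122, hash=61+122 mod 127 = 56
Option D: s[5]='a'->'j', delta=(10-1)*11^0 mod 127 = 9, hash=61+9 mod 127 = 70
Option E: s[0]='e'->'b', delta=(2-5)*11^5 mod 127 = 82, hash=61+82 mod 127 = 16

Answer: A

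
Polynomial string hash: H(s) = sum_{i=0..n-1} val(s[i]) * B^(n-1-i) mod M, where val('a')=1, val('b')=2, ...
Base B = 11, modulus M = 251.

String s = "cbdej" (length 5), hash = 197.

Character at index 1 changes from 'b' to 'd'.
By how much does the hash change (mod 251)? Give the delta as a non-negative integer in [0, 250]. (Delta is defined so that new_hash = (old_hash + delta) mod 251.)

Delta formula: (val(new) - val(old)) * B^(n-1-k) mod M
  val('d') - val('b') = 4 - 2 = 2
  B^(n-1-k) = 11^3 mod 251 = 76
  Delta = 2 * 76 mod 251 = 152

Answer: 152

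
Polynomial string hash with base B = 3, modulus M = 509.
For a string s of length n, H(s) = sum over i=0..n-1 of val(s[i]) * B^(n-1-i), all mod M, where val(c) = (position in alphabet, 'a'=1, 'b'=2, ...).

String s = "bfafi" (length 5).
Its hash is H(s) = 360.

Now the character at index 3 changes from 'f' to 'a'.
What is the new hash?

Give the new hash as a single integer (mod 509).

val('f') = 6, val('a') = 1
Position k = 3, exponent = n-1-k = 1
B^1 mod M = 3^1 mod 509 = 3
Delta = (1 - 6) * 3 mod 509 = 494
New hash = (360 + 494) mod 509 = 345

Answer: 345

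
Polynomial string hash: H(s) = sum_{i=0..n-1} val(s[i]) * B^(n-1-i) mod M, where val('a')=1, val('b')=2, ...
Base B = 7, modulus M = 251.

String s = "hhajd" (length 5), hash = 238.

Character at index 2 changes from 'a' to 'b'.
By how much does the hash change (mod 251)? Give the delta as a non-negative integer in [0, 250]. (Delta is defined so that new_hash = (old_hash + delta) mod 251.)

Answer: 49

Derivation:
Delta formula: (val(new) - val(old)) * B^(n-1-k) mod M
  val('b') - val('a') = 2 - 1 = 1
  B^(n-1-k) = 7^2 mod 251 = 49
  Delta = 1 * 49 mod 251 = 49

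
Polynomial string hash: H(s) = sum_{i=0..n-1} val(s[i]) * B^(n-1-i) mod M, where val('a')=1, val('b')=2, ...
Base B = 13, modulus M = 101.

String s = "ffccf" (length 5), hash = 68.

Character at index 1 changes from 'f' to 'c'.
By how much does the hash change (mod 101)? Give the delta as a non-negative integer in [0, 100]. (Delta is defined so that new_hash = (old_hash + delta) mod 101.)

Delta formula: (val(new) - val(old)) * B^(n-1-k) mod M
  val('c') - val('f') = 3 - 6 = -3
  B^(n-1-k) = 13^3 mod 101 = 76
  Delta = -3 * 76 mod 101 = 75

Answer: 75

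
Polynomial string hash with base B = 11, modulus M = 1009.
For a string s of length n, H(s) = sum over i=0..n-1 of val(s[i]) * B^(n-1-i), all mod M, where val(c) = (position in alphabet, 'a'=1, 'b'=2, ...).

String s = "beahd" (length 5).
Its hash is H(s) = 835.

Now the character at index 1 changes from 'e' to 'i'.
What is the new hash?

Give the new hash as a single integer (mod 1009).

Answer: 105

Derivation:
val('e') = 5, val('i') = 9
Position k = 1, exponent = n-1-k = 3
B^3 mod M = 11^3 mod 1009 = 322
Delta = (9 - 5) * 322 mod 1009 = 279
New hash = (835 + 279) mod 1009 = 105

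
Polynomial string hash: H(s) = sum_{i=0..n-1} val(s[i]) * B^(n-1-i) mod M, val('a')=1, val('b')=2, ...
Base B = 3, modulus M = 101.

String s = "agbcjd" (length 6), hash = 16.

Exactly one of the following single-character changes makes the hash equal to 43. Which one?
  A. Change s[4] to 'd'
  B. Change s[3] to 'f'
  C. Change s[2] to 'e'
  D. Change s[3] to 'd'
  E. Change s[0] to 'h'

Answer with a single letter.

Option A: s[4]='j'->'d', delta=(4-10)*3^1 mod 101 = 83, hash=16+83 mod 101 = 99
Option B: s[3]='c'->'f', delta=(6-3)*3^2 mod 101 = 27, hash=16+27 mod 101 = 43 <-- target
Option C: s[2]='b'->'e', delta=(5-2)*3^3 mod 101 = 81, hash=16+81 mod 101 = 97
Option D: s[3]='c'->'d', delta=(4-3)*3^2 mod 101 = 9, hash=16+9 mod 101 = 25
Option E: s[0]='a'->'h', delta=(8-1)*3^5 mod 101 = 85, hash=16+85 mod 101 = 0

Answer: B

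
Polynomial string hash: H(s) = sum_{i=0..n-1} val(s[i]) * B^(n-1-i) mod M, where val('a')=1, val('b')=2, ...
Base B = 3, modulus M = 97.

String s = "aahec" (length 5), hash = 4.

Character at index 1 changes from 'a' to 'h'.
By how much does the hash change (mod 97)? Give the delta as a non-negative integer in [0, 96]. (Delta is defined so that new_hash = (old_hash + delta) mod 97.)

Answer: 92

Derivation:
Delta formula: (val(new) - val(old)) * B^(n-1-k) mod M
  val('h') - val('a') = 8 - 1 = 7
  B^(n-1-k) = 3^3 mod 97 = 27
  Delta = 7 * 27 mod 97 = 92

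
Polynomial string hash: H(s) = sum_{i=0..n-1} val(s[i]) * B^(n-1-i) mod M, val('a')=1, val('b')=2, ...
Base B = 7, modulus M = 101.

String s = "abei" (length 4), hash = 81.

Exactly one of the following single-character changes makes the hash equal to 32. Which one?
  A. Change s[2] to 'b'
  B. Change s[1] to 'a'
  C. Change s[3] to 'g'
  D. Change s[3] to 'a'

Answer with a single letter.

Option A: s[2]='e'->'b', delta=(2-5)*7^1 mod 101 = 80, hash=81+80 mod 101 = 60
Option B: s[1]='b'->'a', delta=(1-2)*7^2 mod 101 = 52, hash=81+52 mod 101 = 32 <-- target
Option C: s[3]='i'->'g', delta=(7-9)*7^0 mod 101 = 99, hash=81+99 mod 101 = 79
Option D: s[3]='i'->'a', delta=(1-9)*7^0 mod 101 = 93, hash=81+93 mod 101 = 73

Answer: B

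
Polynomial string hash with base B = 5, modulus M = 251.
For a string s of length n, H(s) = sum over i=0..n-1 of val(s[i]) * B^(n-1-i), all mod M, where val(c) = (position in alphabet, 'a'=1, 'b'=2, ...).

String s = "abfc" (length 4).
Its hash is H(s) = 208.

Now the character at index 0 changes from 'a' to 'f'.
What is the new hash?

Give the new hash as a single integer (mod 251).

val('a') = 1, val('f') = 6
Position k = 0, exponent = n-1-k = 3
B^3 mod M = 5^3 mod 251 = 125
Delta = (6 - 1) * 125 mod 251 = 123
New hash = (208 + 123) mod 251 = 80

Answer: 80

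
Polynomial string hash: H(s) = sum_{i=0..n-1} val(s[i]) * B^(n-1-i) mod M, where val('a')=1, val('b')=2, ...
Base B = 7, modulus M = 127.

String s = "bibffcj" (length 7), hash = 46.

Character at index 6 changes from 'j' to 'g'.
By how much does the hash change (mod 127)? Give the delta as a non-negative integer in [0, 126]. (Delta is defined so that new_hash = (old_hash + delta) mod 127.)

Delta formula: (val(new) - val(old)) * B^(n-1-k) mod M
  val('g') - val('j') = 7 - 10 = -3
  B^(n-1-k) = 7^0 mod 127 = 1
  Delta = -3 * 1 mod 127 = 124

Answer: 124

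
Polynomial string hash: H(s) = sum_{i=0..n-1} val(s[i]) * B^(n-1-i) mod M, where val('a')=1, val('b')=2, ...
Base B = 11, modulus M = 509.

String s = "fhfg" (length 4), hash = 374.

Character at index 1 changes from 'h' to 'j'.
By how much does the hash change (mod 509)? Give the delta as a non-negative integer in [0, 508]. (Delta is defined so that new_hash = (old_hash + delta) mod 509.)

Delta formula: (val(new) - val(old)) * B^(n-1-k) mod M
  val('j') - val('h') = 10 - 8 = 2
  B^(n-1-k) = 11^2 mod 509 = 121
  Delta = 2 * 121 mod 509 = 242

Answer: 242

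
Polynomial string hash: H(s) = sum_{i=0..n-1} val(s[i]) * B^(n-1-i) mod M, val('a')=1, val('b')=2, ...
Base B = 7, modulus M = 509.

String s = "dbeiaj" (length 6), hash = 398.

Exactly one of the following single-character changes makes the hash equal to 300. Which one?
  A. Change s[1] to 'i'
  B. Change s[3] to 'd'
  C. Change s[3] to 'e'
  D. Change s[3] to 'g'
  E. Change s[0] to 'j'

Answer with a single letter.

Answer: D

Derivation:
Option A: s[1]='b'->'i', delta=(9-2)*7^4 mod 509 = 10, hash=398+10 mod 509 = 408
Option B: s[3]='i'->'d', delta=(4-9)*7^2 mod 509 = 264, hash=398+264 mod 509 = 153
Option C: s[3]='i'->'e', delta=(5-9)*7^2 mod 509 = 313, hash=398+313 mod 509 = 202
Option D: s[3]='i'->'g', delta=(7-9)*7^2 mod 509 = 411, hash=398+411 mod 509 = 300 <-- target
Option E: s[0]='d'->'j', delta=(10-4)*7^5 mod 509 = 60, hash=398+60 mod 509 = 458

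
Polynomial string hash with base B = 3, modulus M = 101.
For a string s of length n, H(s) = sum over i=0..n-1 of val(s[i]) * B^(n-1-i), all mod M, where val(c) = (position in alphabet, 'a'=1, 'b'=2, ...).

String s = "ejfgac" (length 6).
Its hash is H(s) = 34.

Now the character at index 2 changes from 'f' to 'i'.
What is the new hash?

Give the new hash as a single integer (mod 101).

Answer: 14

Derivation:
val('f') = 6, val('i') = 9
Position k = 2, exponent = n-1-k = 3
B^3 mod M = 3^3 mod 101 = 27
Delta = (9 - 6) * 27 mod 101 = 81
New hash = (34 + 81) mod 101 = 14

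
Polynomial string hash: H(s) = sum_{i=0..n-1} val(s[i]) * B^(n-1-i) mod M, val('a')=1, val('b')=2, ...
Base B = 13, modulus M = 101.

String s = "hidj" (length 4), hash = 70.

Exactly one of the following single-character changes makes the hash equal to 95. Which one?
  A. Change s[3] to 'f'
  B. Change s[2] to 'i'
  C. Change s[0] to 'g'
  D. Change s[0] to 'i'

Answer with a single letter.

Answer: C

Derivation:
Option A: s[3]='j'->'f', delta=(6-10)*13^0 mod 101 = 97, hash=70+97 mod 101 = 66
Option B: s[2]='d'->'i', delta=(9-4)*13^1 mod 101 = 65, hash=70+65 mod 101 = 34
Option C: s[0]='h'->'g', delta=(7-8)*13^3 mod 101 = 25, hash=70+25 mod 101 = 95 <-- target
Option D: s[0]='h'->'i', delta=(9-8)*13^3 mod 101 = 76, hash=70+76 mod 101 = 45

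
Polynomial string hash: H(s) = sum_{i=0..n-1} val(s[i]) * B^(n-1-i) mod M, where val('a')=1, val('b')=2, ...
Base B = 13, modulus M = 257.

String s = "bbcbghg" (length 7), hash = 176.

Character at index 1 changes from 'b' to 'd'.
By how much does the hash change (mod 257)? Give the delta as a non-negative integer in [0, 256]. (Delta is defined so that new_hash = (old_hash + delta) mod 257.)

Delta formula: (val(new) - val(old)) * B^(n-1-k) mod M
  val('d') - val('b') = 4 - 2 = 2
  B^(n-1-k) = 13^5 mod 257 = 185
  Delta = 2 * 185 mod 257 = 113

Answer: 113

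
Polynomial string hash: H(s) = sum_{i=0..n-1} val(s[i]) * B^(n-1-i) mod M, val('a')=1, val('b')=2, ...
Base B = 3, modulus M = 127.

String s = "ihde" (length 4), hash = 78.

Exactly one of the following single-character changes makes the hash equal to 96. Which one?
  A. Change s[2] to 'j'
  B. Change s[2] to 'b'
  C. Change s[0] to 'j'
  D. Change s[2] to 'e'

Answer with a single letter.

Option A: s[2]='d'->'j', delta=(10-4)*3^1 mod 127 = 18, hash=78+18 mod 127 = 96 <-- target
Option B: s[2]='d'->'b', delta=(2-4)*3^1 mod 127 = 121, hash=78+121 mod 127 = 72
Option C: s[0]='i'->'j', delta=(10-9)*3^3 mod 127 = 27, hash=78+27 mod 127 = 105
Option D: s[2]='d'->'e', delta=(5-4)*3^1 mod 127 = 3, hash=78+3 mod 127 = 81

Answer: A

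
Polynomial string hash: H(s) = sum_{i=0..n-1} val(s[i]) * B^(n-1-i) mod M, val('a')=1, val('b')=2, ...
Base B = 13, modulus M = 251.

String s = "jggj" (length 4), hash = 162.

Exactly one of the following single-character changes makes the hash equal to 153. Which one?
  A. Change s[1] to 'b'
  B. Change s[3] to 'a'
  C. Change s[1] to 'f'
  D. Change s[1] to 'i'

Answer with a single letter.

Option A: s[1]='g'->'b', delta=(2-7)*13^2 mod 251 = 159, hash=162+159 mod 251 = 70
Option B: s[3]='j'->'a', delta=(1-10)*13^0 mod 251 = 242, hash=162+242 mod 251 = 153 <-- target
Option C: s[1]='g'->'f', delta=(6-7)*13^2 mod 251 = 82, hash=162+82 mod 251 = 244
Option D: s[1]='g'->'i', delta=(9-7)*13^2 mod 251 = 87, hash=162+87 mod 251 = 249

Answer: B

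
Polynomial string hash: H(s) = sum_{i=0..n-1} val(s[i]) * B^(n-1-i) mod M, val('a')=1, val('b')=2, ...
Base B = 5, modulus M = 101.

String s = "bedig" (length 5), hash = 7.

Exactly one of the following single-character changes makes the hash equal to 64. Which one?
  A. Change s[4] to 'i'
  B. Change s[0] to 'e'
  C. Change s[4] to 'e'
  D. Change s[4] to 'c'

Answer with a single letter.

Answer: B

Derivation:
Option A: s[4]='g'->'i', delta=(9-7)*5^0 mod 101 = 2, hash=7+2 mod 101 = 9
Option B: s[0]='b'->'e', delta=(5-2)*5^4 mod 101 = 57, hash=7+57 mod 101 = 64 <-- target
Option C: s[4]='g'->'e', delta=(5-7)*5^0 mod 101 = 99, hash=7+99 mod 101 = 5
Option D: s[4]='g'->'c', delta=(3-7)*5^0 mod 101 = 97, hash=7+97 mod 101 = 3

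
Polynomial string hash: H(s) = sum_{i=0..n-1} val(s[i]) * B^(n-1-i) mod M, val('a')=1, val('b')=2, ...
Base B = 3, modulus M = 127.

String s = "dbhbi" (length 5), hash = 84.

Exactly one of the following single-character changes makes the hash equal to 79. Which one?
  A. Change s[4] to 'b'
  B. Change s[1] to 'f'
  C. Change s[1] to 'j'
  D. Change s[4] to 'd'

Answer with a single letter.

Answer: D

Derivation:
Option A: s[4]='i'->'b', delta=(2-9)*3^0 mod 127 = 120, hash=84+120 mod 127 = 77
Option B: s[1]='b'->'f', delta=(6-2)*3^3 mod 127 = 108, hash=84+108 mod 127 = 65
Option C: s[1]='b'->'j', delta=(10-2)*3^3 mod 127 = 89, hash=84+89 mod 127 = 46
Option D: s[4]='i'->'d', delta=(4-9)*3^0 mod 127 = 122, hash=84+122 mod 127 = 79 <-- target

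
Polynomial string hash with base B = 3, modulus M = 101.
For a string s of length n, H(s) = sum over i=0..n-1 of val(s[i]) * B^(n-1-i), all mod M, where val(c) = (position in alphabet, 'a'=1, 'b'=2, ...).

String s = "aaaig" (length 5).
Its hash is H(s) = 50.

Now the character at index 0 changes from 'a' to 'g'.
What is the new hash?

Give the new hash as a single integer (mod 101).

val('a') = 1, val('g') = 7
Position k = 0, exponent = n-1-k = 4
B^4 mod M = 3^4 mod 101 = 81
Delta = (7 - 1) * 81 mod 101 = 82
New hash = (50 + 82) mod 101 = 31

Answer: 31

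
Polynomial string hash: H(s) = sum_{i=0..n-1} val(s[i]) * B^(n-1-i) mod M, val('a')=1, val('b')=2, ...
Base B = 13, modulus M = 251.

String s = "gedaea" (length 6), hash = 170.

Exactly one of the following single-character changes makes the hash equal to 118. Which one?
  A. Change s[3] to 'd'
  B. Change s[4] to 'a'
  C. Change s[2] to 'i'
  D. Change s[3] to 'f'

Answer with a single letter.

Answer: B

Derivation:
Option A: s[3]='a'->'d', delta=(4-1)*13^2 mod 251 = 5, hash=170+5 mod 251 = 175
Option B: s[4]='e'->'a', delta=(1-5)*13^1 mod 251 = 199, hash=170+199 mod 251 = 118 <-- target
Option C: s[2]='d'->'i', delta=(9-4)*13^3 mod 251 = 192, hash=170+192 mod 251 = 111
Option D: s[3]='a'->'f', delta=(6-1)*13^2 mod 251 = 92, hash=170+92 mod 251 = 11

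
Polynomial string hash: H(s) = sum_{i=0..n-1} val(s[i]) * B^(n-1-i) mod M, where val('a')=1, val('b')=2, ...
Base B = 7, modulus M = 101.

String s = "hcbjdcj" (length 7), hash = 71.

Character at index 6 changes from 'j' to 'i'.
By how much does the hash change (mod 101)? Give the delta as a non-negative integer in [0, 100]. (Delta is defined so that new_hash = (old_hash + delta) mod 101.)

Answer: 100

Derivation:
Delta formula: (val(new) - val(old)) * B^(n-1-k) mod M
  val('i') - val('j') = 9 - 10 = -1
  B^(n-1-k) = 7^0 mod 101 = 1
  Delta = -1 * 1 mod 101 = 100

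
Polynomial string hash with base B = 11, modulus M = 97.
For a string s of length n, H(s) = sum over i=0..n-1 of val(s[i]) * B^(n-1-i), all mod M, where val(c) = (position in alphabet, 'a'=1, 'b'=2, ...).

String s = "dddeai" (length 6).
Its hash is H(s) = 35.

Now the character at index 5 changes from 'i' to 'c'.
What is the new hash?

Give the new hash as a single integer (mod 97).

val('i') = 9, val('c') = 3
Position k = 5, exponent = n-1-k = 0
B^0 mod M = 11^0 mod 97 = 1
Delta = (3 - 9) * 1 mod 97 = 91
New hash = (35 + 91) mod 97 = 29

Answer: 29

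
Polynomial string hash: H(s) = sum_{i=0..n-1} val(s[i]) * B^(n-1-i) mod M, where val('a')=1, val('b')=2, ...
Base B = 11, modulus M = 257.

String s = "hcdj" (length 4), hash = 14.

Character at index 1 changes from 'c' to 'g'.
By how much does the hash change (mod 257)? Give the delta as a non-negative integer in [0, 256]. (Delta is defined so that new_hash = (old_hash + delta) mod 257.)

Delta formula: (val(new) - val(old)) * B^(n-1-k) mod M
  val('g') - val('c') = 7 - 3 = 4
  B^(n-1-k) = 11^2 mod 257 = 121
  Delta = 4 * 121 mod 257 = 227

Answer: 227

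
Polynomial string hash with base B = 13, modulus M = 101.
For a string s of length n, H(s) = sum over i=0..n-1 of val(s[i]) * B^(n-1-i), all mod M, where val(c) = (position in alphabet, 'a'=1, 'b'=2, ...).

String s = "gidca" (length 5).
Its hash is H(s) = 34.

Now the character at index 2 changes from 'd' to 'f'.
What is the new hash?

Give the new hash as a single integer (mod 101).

val('d') = 4, val('f') = 6
Position k = 2, exponent = n-1-k = 2
B^2 mod M = 13^2 mod 101 = 68
Delta = (6 - 4) * 68 mod 101 = 35
New hash = (34 + 35) mod 101 = 69

Answer: 69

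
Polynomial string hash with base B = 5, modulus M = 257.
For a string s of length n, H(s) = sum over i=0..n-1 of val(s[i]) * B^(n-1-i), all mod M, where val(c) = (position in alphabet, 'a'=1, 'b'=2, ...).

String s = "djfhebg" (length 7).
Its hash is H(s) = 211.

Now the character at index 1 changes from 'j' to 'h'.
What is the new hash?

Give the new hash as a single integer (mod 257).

val('j') = 10, val('h') = 8
Position k = 1, exponent = n-1-k = 5
B^5 mod M = 5^5 mod 257 = 41
Delta = (8 - 10) * 41 mod 257 = 175
New hash = (211 + 175) mod 257 = 129

Answer: 129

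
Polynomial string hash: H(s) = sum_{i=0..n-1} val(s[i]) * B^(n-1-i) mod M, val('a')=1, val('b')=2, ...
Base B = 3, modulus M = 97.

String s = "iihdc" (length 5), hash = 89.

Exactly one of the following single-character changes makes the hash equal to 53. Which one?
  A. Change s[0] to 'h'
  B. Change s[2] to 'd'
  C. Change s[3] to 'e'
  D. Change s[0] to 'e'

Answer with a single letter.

Option A: s[0]='i'->'h', delta=(8-9)*3^4 mod 97 = 16, hash=89+16 mod 97 = 8
Option B: s[2]='h'->'d', delta=(4-8)*3^2 mod 97 = 61, hash=89+61 mod 97 = 53 <-- target
Option C: s[3]='d'->'e', delta=(5-4)*3^1 mod 97 = 3, hash=89+3 mod 97 = 92
Option D: s[0]='i'->'e', delta=(5-9)*3^4 mod 97 = 64, hash=89+64 mod 97 = 56

Answer: B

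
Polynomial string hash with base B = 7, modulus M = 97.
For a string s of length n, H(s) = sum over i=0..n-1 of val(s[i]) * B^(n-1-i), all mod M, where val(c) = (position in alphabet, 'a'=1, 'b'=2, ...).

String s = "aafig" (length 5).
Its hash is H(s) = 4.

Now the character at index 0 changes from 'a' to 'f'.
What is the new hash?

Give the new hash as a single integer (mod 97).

val('a') = 1, val('f') = 6
Position k = 0, exponent = n-1-k = 4
B^4 mod M = 7^4 mod 97 = 73
Delta = (6 - 1) * 73 mod 97 = 74
New hash = (4 + 74) mod 97 = 78

Answer: 78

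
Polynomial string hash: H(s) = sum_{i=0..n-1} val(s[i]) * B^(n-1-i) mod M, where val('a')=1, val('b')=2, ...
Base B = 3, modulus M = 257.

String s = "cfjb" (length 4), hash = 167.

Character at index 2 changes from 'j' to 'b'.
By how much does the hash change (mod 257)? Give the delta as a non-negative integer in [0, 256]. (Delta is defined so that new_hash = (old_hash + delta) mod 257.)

Delta formula: (val(new) - val(old)) * B^(n-1-k) mod M
  val('b') - val('j') = 2 - 10 = -8
  B^(n-1-k) = 3^1 mod 257 = 3
  Delta = -8 * 3 mod 257 = 233

Answer: 233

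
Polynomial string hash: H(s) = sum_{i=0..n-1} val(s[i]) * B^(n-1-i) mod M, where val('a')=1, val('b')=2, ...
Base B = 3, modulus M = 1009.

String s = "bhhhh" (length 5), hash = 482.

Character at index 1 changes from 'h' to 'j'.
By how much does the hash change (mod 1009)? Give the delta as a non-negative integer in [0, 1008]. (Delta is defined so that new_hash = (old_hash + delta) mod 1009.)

Delta formula: (val(new) - val(old)) * B^(n-1-k) mod M
  val('j') - val('h') = 10 - 8 = 2
  B^(n-1-k) = 3^3 mod 1009 = 27
  Delta = 2 * 27 mod 1009 = 54

Answer: 54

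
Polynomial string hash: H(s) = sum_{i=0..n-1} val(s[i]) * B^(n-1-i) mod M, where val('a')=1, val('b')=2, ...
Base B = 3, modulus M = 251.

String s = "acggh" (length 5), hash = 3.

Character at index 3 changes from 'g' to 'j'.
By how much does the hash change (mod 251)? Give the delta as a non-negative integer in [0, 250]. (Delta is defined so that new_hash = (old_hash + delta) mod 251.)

Answer: 9

Derivation:
Delta formula: (val(new) - val(old)) * B^(n-1-k) mod M
  val('j') - val('g') = 10 - 7 = 3
  B^(n-1-k) = 3^1 mod 251 = 3
  Delta = 3 * 3 mod 251 = 9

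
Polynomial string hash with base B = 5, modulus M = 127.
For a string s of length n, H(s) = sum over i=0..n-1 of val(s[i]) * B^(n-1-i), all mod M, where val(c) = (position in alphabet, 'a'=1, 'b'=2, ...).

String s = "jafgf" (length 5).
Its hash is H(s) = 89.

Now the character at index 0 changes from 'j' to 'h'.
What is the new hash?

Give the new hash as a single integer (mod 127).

Answer: 109

Derivation:
val('j') = 10, val('h') = 8
Position k = 0, exponent = n-1-k = 4
B^4 mod M = 5^4 mod 127 = 117
Delta = (8 - 10) * 117 mod 127 = 20
New hash = (89 + 20) mod 127 = 109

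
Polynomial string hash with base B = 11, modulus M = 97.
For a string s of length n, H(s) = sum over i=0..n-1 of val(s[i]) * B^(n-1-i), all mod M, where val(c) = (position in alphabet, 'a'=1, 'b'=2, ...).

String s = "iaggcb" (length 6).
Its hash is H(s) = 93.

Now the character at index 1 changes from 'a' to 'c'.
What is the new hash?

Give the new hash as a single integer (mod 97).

val('a') = 1, val('c') = 3
Position k = 1, exponent = n-1-k = 4
B^4 mod M = 11^4 mod 97 = 91
Delta = (3 - 1) * 91 mod 97 = 85
New hash = (93 + 85) mod 97 = 81

Answer: 81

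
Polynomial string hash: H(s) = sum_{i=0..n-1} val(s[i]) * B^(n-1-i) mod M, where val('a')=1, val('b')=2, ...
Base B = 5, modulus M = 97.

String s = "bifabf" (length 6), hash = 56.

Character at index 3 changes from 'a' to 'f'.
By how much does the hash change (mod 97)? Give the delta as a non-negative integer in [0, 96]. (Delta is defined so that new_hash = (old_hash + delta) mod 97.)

Answer: 28

Derivation:
Delta formula: (val(new) - val(old)) * B^(n-1-k) mod M
  val('f') - val('a') = 6 - 1 = 5
  B^(n-1-k) = 5^2 mod 97 = 25
  Delta = 5 * 25 mod 97 = 28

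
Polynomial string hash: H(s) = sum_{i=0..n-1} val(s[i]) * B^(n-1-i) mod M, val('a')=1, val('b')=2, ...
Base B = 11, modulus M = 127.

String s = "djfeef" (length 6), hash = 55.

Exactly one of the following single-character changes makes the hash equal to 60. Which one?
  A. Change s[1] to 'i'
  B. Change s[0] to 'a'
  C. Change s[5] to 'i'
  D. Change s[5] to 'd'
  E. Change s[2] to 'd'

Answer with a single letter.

Answer: E

Derivation:
Option A: s[1]='j'->'i', delta=(9-10)*11^4 mod 127 = 91, hash=55+91 mod 127 = 19
Option B: s[0]='d'->'a', delta=(1-4)*11^5 mod 127 = 82, hash=55+82 mod 127 = 10
Option C: s[5]='f'->'i', delta=(9-6)*11^0 mod 127 = 3, hash=55+3 mod 127 = 58
Option D: s[5]='f'->'d', delta=(4-6)*11^0 mod 127 = 125, hash=55+125 mod 127 = 53
Option E: s[2]='f'->'d', delta=(4-6)*11^3 mod 127 = 5, hash=55+5 mod 127 = 60 <-- target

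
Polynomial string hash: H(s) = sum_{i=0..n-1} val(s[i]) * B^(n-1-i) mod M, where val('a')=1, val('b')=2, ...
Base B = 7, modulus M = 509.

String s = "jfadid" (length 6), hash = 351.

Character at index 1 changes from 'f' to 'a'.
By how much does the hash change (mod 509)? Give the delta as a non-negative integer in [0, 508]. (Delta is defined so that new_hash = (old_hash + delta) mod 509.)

Answer: 211

Derivation:
Delta formula: (val(new) - val(old)) * B^(n-1-k) mod M
  val('a') - val('f') = 1 - 6 = -5
  B^(n-1-k) = 7^4 mod 509 = 365
  Delta = -5 * 365 mod 509 = 211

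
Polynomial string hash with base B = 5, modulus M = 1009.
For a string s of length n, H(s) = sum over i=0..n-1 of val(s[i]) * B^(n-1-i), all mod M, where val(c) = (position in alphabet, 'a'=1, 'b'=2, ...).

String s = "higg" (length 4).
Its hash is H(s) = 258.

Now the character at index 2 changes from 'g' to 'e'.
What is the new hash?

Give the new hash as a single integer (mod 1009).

Answer: 248

Derivation:
val('g') = 7, val('e') = 5
Position k = 2, exponent = n-1-k = 1
B^1 mod M = 5^1 mod 1009 = 5
Delta = (5 - 7) * 5 mod 1009 = 999
New hash = (258 + 999) mod 1009 = 248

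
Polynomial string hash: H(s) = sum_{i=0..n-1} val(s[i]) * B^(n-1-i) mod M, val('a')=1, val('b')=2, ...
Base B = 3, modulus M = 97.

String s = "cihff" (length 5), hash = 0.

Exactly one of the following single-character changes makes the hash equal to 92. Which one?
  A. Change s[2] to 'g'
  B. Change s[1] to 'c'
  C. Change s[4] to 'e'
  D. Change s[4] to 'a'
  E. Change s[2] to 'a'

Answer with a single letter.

Option A: s[2]='h'->'g', delta=(7-8)*3^2 mod 97 = 88, hash=0+88 mod 97 = 88
Option B: s[1]='i'->'c', delta=(3-9)*3^3 mod 97 = 32, hash=0+32 mod 97 = 32
Option C: s[4]='f'->'e', delta=(5-6)*3^0 mod 97 = 96, hash=0+96 mod 97 = 96
Option D: s[4]='f'->'a', delta=(1-6)*3^0 mod 97 = 92, hash=0+92 mod 97 = 92 <-- target
Option E: s[2]='h'->'a', delta=(1-8)*3^2 mod 97 = 34, hash=0+34 mod 97 = 34

Answer: D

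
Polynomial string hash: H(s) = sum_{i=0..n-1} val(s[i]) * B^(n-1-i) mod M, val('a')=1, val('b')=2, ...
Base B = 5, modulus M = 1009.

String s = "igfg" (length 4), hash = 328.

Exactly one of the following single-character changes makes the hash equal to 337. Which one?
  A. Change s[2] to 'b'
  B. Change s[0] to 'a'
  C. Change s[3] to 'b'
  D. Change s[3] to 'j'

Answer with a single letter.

Answer: B

Derivation:
Option A: s[2]='f'->'b', delta=(2-6)*5^1 mod 1009 = 989, hash=328+989 mod 1009 = 308
Option B: s[0]='i'->'a', delta=(1-9)*5^3 mod 1009 = 9, hash=328+9 mod 1009 = 337 <-- target
Option C: s[3]='g'->'b', delta=(2-7)*5^0 mod 1009 = 1004, hash=328+1004 mod 1009 = 323
Option D: s[3]='g'->'j', delta=(10-7)*5^0 mod 1009 = 3, hash=328+3 mod 1009 = 331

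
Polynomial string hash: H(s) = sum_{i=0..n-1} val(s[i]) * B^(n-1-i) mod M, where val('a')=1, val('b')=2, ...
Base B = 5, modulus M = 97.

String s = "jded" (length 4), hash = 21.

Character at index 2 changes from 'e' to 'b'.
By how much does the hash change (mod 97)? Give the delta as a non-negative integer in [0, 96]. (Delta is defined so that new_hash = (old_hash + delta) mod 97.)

Delta formula: (val(new) - val(old)) * B^(n-1-k) mod M
  val('b') - val('e') = 2 - 5 = -3
  B^(n-1-k) = 5^1 mod 97 = 5
  Delta = -3 * 5 mod 97 = 82

Answer: 82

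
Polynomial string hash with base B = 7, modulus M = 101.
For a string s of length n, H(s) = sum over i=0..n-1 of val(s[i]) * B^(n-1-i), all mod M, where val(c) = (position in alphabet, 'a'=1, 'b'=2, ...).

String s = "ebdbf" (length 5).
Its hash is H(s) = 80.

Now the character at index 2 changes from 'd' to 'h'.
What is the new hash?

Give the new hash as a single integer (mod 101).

Answer: 74

Derivation:
val('d') = 4, val('h') = 8
Position k = 2, exponent = n-1-k = 2
B^2 mod M = 7^2 mod 101 = 49
Delta = (8 - 4) * 49 mod 101 = 95
New hash = (80 + 95) mod 101 = 74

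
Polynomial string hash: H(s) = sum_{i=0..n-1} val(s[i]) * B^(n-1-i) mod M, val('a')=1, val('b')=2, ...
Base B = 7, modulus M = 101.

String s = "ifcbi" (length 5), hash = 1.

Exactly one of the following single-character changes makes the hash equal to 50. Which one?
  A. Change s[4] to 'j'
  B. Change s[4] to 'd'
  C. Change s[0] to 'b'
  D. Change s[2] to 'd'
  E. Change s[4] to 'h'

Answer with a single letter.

Answer: D

Derivation:
Option A: s[4]='i'->'j', delta=(10-9)*7^0 mod 101 = 1, hash=1+1 mod 101 = 2
Option B: s[4]='i'->'d', delta=(4-9)*7^0 mod 101 = 96, hash=1+96 mod 101 = 97
Option C: s[0]='i'->'b', delta=(2-9)*7^4 mod 101 = 60, hash=1+60 mod 101 = 61
Option D: s[2]='c'->'d', delta=(4-3)*7^2 mod 101 = 49, hash=1+49 mod 101 = 50 <-- target
Option E: s[4]='i'->'h', delta=(8-9)*7^0 mod 101 = 100, hash=1+100 mod 101 = 0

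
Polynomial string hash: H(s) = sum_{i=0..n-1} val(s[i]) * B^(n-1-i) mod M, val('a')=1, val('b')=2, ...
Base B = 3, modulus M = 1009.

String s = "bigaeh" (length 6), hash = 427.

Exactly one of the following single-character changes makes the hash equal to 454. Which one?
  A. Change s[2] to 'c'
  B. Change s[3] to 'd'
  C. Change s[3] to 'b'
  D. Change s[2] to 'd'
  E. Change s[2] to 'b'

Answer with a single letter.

Answer: B

Derivation:
Option A: s[2]='g'->'c', delta=(3-7)*3^3 mod 1009 = 901, hash=427+901 mod 1009 = 319
Option B: s[3]='a'->'d', delta=(4-1)*3^2 mod 1009 = 27, hash=427+27 mod 1009 = 454 <-- target
Option C: s[3]='a'->'b', delta=(2-1)*3^2 mod 1009 = 9, hash=427+9 mod 1009 = 436
Option D: s[2]='g'->'d', delta=(4-7)*3^3 mod 1009 = 928, hash=427+928 mod 1009 = 346
Option E: s[2]='g'->'b', delta=(2-7)*3^3 mod 1009 = 874, hash=427+874 mod 1009 = 292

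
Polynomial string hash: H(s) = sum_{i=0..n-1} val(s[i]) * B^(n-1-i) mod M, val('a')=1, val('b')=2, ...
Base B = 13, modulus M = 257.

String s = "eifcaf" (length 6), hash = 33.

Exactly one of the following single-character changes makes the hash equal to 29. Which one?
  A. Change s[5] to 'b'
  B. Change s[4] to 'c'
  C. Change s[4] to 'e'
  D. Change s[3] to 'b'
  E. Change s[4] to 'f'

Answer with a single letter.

Option A: s[5]='f'->'b', delta=(2-6)*13^0 mod 257 = 253, hash=33+253 mod 257 = 29 <-- target
Option B: s[4]='a'->'c', delta=(3-1)*13^1 mod 257 = 26, hash=33+26 mod 257 = 59
Option C: s[4]='a'->'e', delta=(5-1)*13^1 mod 257 = 52, hash=33+52 mod 257 = 85
Option D: s[3]='c'->'b', delta=(2-3)*13^2 mod 257 = 88, hash=33+88 mod 257 = 121
Option E: s[4]='a'->'f', delta=(6-1)*13^1 mod 257 = 65, hash=33+65 mod 257 = 98

Answer: A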